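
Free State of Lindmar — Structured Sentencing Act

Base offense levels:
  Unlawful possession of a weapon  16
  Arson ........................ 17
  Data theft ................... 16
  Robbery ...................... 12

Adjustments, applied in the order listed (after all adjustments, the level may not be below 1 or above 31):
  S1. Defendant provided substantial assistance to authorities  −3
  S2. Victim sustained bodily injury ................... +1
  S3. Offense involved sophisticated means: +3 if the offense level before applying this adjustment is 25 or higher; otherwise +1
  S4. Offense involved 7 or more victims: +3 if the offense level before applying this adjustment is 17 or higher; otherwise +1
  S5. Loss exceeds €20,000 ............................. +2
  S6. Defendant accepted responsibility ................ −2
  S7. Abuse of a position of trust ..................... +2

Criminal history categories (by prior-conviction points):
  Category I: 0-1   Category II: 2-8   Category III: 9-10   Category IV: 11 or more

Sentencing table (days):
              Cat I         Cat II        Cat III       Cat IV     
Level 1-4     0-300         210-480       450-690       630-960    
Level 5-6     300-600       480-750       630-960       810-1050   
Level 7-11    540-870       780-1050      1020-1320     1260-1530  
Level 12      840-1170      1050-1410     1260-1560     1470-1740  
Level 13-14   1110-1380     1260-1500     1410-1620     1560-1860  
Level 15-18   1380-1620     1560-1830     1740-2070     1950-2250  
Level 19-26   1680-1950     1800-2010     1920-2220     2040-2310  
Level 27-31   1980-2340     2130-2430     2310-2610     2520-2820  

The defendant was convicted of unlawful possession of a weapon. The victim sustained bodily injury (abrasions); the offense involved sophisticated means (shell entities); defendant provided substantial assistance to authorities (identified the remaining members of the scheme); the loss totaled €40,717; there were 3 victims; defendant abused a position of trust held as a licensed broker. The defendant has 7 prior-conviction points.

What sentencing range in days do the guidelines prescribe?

1800-2010 days

Base offense level for unlawful possession of a weapon: 16.
S1 applies: 16 − 3 = 13.
S2 applies: 13 + 1 = 14.
S3 applies (level before this adjustment is 14 < 25, so +1): 14 + 1 = 15.
S4 does not apply.
S5 applies: 15 + 2 = 17.
S6 does not apply.
S7 applies: 17 + 2 = 19.
Final offense level: 19.
Criminal history: 7 prior points → Category II (2-8).
Level 19 falls in the 19-26 band.
Grid: Level 19-26 × Category II = 1800-2010 days.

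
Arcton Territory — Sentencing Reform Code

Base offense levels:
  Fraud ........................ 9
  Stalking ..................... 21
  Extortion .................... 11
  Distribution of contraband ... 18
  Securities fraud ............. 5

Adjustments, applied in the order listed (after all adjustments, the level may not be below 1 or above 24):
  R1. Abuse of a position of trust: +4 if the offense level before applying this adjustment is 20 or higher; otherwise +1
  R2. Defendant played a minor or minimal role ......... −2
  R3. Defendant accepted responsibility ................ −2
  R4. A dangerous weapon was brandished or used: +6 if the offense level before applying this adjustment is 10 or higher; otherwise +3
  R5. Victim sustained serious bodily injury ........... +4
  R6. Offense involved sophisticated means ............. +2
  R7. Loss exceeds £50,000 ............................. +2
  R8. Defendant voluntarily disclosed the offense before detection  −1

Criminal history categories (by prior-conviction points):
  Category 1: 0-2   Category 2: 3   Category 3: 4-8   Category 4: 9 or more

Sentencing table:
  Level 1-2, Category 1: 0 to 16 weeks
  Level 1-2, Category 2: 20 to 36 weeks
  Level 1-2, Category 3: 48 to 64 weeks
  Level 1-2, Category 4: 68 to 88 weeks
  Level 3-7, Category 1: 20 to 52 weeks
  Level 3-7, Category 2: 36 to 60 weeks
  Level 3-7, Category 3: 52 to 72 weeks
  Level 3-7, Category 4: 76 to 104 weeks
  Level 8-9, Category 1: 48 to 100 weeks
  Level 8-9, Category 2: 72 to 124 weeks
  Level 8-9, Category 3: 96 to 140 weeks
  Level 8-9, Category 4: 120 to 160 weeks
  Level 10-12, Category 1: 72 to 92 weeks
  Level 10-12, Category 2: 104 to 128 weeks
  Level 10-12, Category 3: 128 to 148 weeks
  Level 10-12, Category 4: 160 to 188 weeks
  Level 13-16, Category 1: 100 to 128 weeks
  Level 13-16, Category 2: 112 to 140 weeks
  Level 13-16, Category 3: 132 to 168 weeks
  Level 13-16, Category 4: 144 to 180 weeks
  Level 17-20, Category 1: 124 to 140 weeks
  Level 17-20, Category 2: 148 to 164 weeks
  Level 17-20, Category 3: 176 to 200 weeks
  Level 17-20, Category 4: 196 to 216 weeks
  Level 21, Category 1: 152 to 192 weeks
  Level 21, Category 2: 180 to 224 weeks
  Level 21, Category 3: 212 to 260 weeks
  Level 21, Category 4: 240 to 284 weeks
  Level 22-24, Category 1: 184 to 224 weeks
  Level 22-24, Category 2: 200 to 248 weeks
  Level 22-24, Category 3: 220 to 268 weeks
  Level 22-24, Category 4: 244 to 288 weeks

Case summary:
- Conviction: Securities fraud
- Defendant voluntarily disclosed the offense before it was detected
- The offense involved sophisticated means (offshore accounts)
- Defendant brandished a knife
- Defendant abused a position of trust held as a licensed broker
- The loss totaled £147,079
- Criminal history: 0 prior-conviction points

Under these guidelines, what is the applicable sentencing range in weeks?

72-92 weeks

Base offense level for securities fraud: 5.
R1 applies (level before this adjustment is 5 < 20, so +1): 5 + 1 = 6.
R2 does not apply.
R3 does not apply.
R4 applies (level before this adjustment is 6 < 10, so +3): 6 + 3 = 9.
R6 applies: 9 + 2 = 11.
R7 applies: 11 + 2 = 13.
R8 applies: 13 − 1 = 12.
Final offense level: 12.
Criminal history: 0 prior points → Category 1 (0-2).
Level 12 falls in the 10-12 band.
Grid: Level 10-12 × Category 1 = 72-92 weeks.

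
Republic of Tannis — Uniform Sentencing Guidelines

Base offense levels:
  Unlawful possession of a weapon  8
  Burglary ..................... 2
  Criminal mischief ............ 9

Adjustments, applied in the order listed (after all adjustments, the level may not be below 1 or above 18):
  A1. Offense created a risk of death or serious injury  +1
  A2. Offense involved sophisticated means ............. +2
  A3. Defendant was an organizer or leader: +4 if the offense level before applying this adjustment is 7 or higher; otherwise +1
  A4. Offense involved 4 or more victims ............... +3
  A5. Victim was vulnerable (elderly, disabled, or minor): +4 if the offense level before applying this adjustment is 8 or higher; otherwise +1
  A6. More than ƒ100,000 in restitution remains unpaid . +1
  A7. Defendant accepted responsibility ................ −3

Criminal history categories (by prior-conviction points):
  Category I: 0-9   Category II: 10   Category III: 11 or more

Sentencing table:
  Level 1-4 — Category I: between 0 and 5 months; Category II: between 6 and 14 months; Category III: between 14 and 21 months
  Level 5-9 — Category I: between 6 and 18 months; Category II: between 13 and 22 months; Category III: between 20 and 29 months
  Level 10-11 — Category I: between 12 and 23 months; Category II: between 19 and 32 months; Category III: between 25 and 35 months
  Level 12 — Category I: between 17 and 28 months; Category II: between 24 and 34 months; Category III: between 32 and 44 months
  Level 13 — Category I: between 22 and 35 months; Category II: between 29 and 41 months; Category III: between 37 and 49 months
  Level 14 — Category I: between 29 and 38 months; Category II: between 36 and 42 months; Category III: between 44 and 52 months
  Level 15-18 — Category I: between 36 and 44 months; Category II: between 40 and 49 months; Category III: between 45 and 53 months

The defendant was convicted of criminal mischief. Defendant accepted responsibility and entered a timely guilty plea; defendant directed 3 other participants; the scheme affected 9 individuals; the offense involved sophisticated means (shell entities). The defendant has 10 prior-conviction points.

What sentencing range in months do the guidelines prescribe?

Base offense level for criminal mischief: 9.
A1 does not apply.
A2 applies: 9 + 2 = 11.
A3 applies (level before this adjustment is 11 ≥ 7, so +4): 11 + 4 = 15.
A4 applies: 15 + 3 = 18.
A5 does not apply.
A6 does not apply.
A7 applies: 18 − 3 = 15.
Final offense level: 15.
Criminal history: 10 prior points → Category II (10).
Level 15 falls in the 15-18 band.
Grid: Level 15-18 × Category II = 40-49 months.

40-49 months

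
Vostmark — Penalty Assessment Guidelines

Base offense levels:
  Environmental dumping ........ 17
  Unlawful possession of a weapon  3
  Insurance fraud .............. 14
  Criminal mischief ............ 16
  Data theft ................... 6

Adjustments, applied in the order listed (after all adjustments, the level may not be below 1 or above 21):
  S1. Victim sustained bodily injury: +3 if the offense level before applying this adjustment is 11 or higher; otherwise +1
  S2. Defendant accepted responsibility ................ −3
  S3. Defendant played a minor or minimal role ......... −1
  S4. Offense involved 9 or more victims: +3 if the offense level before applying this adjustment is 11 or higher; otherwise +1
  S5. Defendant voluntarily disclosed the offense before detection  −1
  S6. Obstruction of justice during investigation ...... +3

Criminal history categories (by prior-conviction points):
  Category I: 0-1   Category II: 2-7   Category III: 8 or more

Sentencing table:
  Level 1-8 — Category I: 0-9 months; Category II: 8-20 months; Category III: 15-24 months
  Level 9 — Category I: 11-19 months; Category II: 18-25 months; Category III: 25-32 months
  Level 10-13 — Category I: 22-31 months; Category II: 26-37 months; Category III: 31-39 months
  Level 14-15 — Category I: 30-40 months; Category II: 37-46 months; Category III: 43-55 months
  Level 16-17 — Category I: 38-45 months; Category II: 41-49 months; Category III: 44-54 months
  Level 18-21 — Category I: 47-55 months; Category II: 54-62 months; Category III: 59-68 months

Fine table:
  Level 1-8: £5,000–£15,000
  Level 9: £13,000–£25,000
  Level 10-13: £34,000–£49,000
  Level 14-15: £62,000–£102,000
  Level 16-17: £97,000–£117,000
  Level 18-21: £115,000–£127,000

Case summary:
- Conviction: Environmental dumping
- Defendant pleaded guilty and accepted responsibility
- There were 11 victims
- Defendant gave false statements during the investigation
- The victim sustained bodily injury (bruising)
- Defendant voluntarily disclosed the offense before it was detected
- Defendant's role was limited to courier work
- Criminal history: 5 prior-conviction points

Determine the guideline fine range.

£115,000–£127,000

Base offense level for environmental dumping: 17.
S1 applies (level before this adjustment is 17 ≥ 11, so +3): 17 + 3 = 20.
S2 applies: 20 − 3 = 17.
S3 applies: 17 − 1 = 16.
S4 applies (level before this adjustment is 16 ≥ 11, so +3): 16 + 3 = 19.
S5 applies: 19 − 1 = 18.
S6 applies: 18 + 3 = 21.
Final offense level: 21.
Level 21 falls in the 18-21 band.
Fine table: Level 18-21 → £115,000–£127,000.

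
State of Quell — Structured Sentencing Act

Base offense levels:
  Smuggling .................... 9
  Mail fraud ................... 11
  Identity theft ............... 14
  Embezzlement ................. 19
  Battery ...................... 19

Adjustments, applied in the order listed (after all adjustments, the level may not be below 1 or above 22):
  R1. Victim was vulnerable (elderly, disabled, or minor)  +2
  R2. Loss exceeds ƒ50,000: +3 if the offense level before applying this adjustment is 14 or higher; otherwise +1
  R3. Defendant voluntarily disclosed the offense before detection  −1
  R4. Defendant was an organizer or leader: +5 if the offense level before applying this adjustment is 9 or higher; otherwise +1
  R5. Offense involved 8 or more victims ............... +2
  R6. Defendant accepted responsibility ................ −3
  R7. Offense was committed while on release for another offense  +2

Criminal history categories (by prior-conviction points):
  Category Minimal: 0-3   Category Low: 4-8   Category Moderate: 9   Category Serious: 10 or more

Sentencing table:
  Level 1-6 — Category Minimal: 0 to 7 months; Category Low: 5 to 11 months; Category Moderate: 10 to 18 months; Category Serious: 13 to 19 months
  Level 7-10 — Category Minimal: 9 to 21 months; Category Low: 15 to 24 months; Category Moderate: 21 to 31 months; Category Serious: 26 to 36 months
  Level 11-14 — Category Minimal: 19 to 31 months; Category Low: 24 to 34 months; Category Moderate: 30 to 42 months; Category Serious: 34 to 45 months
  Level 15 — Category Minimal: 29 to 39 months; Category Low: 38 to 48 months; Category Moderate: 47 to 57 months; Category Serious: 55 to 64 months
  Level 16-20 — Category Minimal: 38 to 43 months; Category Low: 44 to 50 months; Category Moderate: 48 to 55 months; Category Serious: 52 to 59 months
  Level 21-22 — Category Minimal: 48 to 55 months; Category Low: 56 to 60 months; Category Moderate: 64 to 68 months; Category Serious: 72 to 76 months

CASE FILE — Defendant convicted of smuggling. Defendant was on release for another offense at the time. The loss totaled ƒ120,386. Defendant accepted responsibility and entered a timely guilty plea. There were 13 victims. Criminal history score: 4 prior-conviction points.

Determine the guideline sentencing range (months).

24-34 months

Base offense level for smuggling: 9.
R1 does not apply.
R2 applies (level before this adjustment is 9 < 14, so +1): 9 + 1 = 10.
R4 does not apply.
R5 applies: 10 + 2 = 12.
R6 applies: 12 − 3 = 9.
R7 applies: 9 + 2 = 11.
Final offense level: 11.
Criminal history: 4 prior points → Category Low (4-8).
Level 11 falls in the 11-14 band.
Grid: Level 11-14 × Category Low = 24-34 months.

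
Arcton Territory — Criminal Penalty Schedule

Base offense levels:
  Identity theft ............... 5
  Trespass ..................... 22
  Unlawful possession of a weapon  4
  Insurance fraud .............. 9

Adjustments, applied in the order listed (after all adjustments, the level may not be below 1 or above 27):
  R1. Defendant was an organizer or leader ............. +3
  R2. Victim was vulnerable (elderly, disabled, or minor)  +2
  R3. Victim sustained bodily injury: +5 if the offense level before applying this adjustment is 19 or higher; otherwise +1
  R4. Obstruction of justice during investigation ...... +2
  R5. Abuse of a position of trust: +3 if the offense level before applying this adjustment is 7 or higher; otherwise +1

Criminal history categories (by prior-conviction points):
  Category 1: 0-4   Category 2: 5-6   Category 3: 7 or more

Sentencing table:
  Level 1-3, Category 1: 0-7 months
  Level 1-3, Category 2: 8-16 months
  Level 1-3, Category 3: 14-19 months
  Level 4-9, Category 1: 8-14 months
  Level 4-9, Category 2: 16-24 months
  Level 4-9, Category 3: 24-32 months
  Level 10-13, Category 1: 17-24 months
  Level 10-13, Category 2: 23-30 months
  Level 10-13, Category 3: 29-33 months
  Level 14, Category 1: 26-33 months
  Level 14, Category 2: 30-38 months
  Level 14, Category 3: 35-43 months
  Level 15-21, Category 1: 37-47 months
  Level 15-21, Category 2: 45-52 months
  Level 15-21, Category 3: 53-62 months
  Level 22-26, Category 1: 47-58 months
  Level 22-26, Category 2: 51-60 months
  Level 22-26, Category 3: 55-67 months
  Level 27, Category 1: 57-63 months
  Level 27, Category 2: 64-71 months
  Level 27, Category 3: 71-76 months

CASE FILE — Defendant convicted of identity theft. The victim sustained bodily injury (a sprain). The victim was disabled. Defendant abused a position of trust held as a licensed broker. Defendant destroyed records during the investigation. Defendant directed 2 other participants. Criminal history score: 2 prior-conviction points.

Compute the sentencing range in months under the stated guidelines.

Base offense level for identity theft: 5.
R1 applies: 5 + 3 = 8.
R2 applies: 8 + 2 = 10.
R3 applies (level before this adjustment is 10 < 19, so +1): 10 + 1 = 11.
R4 applies: 11 + 2 = 13.
R5 applies (level before this adjustment is 13 ≥ 7, so +3): 13 + 3 = 16.
Final offense level: 16.
Criminal history: 2 prior points → Category 1 (0-4).
Level 16 falls in the 15-21 band.
Grid: Level 15-21 × Category 1 = 37-47 months.

37-47 months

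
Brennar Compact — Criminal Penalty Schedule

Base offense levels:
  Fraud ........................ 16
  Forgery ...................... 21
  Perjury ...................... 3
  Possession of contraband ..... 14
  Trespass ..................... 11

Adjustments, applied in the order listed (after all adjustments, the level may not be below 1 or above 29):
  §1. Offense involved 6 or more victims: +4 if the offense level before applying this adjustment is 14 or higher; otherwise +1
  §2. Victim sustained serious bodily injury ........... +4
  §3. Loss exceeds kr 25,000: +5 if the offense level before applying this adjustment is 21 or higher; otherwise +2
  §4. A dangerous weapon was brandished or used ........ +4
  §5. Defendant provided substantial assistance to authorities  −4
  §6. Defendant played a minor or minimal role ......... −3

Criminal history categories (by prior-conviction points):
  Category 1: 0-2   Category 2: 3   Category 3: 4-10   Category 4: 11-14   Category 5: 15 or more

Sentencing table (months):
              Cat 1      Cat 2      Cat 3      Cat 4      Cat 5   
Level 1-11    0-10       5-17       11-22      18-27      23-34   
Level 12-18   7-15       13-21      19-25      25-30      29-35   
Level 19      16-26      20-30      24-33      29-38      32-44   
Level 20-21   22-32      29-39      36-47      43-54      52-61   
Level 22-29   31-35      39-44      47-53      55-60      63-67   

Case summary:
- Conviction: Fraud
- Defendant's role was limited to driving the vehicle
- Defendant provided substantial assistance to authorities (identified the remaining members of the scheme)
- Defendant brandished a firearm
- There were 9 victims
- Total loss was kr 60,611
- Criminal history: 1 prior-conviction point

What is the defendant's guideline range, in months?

Base offense level for fraud: 16.
§1 applies (level before this adjustment is 16 ≥ 14, so +4): 16 + 4 = 20.
§2 does not apply.
§3 applies (level before this adjustment is 20 < 21, so +2): 20 + 2 = 22.
§4 applies: 22 + 4 = 26.
§5 applies: 26 − 4 = 22.
§6 applies: 22 − 3 = 19.
Final offense level: 19.
Criminal history: 1 prior point → Category 1 (0-2).
Level 19 falls in the 19 band.
Grid: Level 19 × Category 1 = 16-26 months.

16-26 months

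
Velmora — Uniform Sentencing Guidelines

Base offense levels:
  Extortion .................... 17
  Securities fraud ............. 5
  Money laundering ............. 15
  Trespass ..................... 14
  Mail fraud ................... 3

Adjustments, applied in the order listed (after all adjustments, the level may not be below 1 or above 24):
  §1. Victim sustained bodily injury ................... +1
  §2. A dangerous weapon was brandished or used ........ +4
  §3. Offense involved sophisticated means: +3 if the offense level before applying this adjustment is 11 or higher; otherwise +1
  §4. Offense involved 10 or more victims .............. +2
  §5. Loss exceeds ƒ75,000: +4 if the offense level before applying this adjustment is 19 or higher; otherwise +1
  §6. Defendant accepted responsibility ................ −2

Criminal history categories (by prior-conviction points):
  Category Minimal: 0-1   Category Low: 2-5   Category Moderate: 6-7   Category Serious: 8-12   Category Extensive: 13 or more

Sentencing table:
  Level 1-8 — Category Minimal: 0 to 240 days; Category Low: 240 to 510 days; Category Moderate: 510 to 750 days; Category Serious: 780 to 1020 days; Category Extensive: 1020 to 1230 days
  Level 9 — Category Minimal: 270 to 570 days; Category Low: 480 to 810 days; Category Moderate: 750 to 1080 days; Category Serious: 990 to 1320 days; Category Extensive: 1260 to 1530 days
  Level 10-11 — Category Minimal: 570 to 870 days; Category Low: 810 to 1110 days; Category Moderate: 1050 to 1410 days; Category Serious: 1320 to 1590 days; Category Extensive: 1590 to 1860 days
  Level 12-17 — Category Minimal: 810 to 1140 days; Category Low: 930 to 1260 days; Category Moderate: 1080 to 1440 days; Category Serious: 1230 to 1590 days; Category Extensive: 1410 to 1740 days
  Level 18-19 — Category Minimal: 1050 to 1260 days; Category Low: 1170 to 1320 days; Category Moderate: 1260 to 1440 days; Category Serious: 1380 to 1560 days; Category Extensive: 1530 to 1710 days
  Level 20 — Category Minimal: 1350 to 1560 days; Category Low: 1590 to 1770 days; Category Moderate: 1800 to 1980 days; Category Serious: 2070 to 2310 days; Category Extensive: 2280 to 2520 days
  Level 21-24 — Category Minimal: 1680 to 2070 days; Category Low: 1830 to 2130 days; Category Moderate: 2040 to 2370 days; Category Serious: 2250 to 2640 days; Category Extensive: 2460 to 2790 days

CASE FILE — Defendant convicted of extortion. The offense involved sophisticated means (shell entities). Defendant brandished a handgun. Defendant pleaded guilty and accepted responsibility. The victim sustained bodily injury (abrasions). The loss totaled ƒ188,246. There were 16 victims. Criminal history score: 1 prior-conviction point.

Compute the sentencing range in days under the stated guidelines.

Base offense level for extortion: 17.
§1 applies: 17 + 1 = 18.
§2 applies: 18 + 4 = 22.
§3 applies (level before this adjustment is 22 ≥ 11, so +3): 22 + 3 = 25.
§4 applies: 25 + 2 = 27.
§5 applies (level before this adjustment is 27 ≥ 19, so +4): 27 + 4 = 31.
§6 applies: 31 − 2 = 29.
Level 29 exceeds the maximum of 24; capped at 24.
Final offense level: 24.
Criminal history: 1 prior point → Category Minimal (0-1).
Level 24 falls in the 21-24 band.
Grid: Level 21-24 × Category Minimal = 1680-2070 days.

1680-2070 days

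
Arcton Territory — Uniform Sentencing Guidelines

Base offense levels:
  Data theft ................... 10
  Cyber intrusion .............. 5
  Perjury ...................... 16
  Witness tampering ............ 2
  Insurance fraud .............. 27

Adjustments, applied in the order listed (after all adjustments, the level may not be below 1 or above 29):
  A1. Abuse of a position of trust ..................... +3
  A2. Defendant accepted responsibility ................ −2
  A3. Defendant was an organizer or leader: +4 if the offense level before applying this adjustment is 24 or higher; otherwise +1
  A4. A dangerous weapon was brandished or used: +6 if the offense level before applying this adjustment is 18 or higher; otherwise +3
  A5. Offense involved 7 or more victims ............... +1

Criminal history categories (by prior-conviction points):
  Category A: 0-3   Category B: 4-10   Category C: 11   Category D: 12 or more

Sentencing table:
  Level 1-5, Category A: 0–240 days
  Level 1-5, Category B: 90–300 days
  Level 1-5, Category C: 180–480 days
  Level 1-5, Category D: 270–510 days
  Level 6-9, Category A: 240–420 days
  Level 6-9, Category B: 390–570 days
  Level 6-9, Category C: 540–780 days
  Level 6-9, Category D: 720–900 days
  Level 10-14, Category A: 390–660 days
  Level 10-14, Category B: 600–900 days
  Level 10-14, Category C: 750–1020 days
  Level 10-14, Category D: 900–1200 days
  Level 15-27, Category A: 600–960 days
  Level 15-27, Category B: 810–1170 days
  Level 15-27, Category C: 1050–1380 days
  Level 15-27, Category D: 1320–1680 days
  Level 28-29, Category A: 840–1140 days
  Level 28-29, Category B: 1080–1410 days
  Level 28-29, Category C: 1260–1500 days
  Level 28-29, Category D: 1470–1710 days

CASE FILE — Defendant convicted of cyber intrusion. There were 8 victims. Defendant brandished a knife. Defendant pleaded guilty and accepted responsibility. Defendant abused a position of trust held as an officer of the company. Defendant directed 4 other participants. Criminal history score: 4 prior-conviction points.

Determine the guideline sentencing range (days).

Base offense level for cyber intrusion: 5.
A1 applies: 5 + 3 = 8.
A2 applies: 8 − 2 = 6.
A3 applies (level before this adjustment is 6 < 24, so +1): 6 + 1 = 7.
A4 applies (level before this adjustment is 7 < 18, so +3): 7 + 3 = 10.
A5 applies: 10 + 1 = 11.
Final offense level: 11.
Criminal history: 4 prior points → Category B (4-10).
Level 11 falls in the 10-14 band.
Grid: Level 10-14 × Category B = 600-900 days.

600-900 days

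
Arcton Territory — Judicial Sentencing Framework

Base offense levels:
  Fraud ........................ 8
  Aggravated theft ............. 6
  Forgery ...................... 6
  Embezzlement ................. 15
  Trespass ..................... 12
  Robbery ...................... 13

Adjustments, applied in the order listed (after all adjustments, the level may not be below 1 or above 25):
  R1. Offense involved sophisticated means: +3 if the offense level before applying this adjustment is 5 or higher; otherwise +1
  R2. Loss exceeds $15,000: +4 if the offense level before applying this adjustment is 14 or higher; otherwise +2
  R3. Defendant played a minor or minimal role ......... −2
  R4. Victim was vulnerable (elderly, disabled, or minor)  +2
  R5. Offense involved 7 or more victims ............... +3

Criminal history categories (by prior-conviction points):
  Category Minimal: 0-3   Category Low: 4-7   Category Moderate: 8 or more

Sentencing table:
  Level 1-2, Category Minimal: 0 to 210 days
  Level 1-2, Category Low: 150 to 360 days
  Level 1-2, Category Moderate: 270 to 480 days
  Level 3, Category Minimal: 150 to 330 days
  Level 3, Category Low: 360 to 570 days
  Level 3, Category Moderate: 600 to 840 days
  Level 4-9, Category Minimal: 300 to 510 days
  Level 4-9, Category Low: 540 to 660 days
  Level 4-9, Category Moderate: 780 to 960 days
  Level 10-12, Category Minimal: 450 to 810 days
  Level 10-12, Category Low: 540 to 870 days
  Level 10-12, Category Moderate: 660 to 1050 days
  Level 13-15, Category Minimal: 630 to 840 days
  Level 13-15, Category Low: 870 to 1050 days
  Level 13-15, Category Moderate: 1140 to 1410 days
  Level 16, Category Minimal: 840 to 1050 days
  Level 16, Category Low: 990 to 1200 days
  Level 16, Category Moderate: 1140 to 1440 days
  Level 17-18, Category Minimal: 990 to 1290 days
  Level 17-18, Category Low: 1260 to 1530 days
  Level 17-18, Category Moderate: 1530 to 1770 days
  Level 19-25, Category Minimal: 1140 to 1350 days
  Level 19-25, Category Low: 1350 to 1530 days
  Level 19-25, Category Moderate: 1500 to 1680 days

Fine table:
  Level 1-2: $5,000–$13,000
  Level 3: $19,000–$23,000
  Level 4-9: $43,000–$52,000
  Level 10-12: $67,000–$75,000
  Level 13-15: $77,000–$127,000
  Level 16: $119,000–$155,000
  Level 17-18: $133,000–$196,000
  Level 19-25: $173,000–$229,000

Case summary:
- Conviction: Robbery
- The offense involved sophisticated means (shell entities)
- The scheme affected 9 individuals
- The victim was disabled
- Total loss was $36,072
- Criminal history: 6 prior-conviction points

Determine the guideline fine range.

$173,000–$229,000

Base offense level for robbery: 13.
R1 applies (level before this adjustment is 13 ≥ 5, so +3): 13 + 3 = 16.
R2 applies (level before this adjustment is 16 ≥ 14, so +4): 16 + 4 = 20.
R4 applies: 20 + 2 = 22.
R5 applies: 22 + 3 = 25.
Final offense level: 25.
Level 25 falls in the 19-25 band.
Fine table: Level 19-25 → $173,000–$229,000.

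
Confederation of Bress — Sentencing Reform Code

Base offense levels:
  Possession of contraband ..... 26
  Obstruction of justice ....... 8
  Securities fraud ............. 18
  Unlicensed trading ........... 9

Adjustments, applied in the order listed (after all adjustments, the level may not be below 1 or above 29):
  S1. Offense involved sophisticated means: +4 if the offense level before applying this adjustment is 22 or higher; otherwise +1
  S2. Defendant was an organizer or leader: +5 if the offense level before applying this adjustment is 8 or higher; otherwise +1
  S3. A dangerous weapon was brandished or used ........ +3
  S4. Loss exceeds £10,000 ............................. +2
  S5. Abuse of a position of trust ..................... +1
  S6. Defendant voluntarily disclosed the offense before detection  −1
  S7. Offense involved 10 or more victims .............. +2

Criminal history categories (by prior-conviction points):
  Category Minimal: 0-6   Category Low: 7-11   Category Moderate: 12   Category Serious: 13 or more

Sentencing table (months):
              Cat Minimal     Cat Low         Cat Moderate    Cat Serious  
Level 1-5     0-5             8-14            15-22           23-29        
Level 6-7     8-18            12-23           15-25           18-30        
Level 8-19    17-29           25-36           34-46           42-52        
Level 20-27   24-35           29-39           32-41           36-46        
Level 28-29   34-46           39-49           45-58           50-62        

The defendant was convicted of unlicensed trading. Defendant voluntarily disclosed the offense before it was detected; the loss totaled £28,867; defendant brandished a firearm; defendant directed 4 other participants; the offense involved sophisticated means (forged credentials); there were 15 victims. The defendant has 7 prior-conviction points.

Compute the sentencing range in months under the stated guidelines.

29-39 months

Base offense level for unlicensed trading: 9.
S1 applies (level before this adjustment is 9 < 22, so +1): 9 + 1 = 10.
S2 applies (level before this adjustment is 10 ≥ 8, so +5): 10 + 5 = 15.
S3 applies: 15 + 3 = 18.
S4 applies: 18 + 2 = 20.
S5 does not apply.
S6 applies: 20 − 1 = 19.
S7 applies: 19 + 2 = 21.
Final offense level: 21.
Criminal history: 7 prior points → Category Low (7-11).
Level 21 falls in the 20-27 band.
Grid: Level 20-27 × Category Low = 29-39 months.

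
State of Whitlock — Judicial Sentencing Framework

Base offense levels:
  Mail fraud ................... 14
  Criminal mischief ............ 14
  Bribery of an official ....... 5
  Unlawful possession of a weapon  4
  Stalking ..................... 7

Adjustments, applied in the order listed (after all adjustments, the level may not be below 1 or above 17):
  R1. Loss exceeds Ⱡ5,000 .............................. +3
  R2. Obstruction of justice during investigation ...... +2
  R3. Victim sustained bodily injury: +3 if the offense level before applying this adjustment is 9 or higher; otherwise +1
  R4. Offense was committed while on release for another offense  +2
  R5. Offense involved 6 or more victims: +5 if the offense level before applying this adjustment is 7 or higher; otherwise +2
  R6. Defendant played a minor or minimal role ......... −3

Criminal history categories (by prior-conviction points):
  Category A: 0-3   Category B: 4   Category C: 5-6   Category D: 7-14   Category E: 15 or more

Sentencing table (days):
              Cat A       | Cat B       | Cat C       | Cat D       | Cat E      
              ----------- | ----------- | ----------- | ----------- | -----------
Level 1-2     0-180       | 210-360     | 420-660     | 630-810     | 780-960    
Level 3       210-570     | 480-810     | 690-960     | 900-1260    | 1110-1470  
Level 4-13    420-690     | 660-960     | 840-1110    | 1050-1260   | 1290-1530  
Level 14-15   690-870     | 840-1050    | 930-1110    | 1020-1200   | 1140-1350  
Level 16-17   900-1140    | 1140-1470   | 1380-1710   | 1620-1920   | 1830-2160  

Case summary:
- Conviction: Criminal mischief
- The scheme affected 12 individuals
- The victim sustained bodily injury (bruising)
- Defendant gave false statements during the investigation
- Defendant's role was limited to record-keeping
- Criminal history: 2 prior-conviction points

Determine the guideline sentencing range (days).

Base offense level for criminal mischief: 14.
R1 does not apply.
R2 applies: 14 + 2 = 16.
R3 applies (level before this adjustment is 16 ≥ 9, so +3): 16 + 3 = 19.
R5 applies (level before this adjustment is 19 ≥ 7, so +5): 19 + 5 = 24.
R6 applies: 24 − 3 = 21.
Level 21 exceeds the maximum of 17; capped at 17.
Final offense level: 17.
Criminal history: 2 prior points → Category A (0-3).
Level 17 falls in the 16-17 band.
Grid: Level 16-17 × Category A = 900-1140 days.

900-1140 days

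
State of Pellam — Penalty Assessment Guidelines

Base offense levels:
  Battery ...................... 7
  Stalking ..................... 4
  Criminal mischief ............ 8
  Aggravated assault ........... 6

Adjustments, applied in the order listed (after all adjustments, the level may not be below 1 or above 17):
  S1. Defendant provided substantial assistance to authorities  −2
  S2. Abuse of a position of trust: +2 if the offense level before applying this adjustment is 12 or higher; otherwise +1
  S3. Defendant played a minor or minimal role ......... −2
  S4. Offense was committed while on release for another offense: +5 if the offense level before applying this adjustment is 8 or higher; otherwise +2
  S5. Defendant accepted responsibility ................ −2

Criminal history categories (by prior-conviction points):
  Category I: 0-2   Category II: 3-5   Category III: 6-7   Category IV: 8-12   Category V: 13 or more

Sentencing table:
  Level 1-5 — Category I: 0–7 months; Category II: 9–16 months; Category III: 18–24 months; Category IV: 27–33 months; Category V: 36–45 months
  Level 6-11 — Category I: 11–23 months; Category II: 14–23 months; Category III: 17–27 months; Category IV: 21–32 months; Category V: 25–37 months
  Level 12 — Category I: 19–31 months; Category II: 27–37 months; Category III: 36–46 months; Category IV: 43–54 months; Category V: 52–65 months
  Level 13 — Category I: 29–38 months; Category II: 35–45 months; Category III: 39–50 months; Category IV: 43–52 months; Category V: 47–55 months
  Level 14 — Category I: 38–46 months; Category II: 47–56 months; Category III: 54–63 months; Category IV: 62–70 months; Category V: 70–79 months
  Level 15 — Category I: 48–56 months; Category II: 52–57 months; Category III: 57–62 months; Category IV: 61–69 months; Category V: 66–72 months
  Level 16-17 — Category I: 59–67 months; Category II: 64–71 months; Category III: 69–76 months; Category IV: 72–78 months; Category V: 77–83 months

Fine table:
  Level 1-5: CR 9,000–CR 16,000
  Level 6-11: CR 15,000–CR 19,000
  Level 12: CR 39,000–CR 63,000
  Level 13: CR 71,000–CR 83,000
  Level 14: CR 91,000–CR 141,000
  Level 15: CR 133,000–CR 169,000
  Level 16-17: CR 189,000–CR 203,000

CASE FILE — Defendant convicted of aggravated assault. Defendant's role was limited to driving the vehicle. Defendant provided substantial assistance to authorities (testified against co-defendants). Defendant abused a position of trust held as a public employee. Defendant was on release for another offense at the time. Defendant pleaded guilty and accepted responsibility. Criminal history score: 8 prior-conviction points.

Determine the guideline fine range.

Base offense level for aggravated assault: 6.
S1 applies: 6 − 2 = 4.
S2 applies (level before this adjustment is 4 < 12, so +1): 4 + 1 = 5.
S3 applies: 5 − 2 = 3.
S4 applies (level before this adjustment is 3 < 8, so +2): 3 + 2 = 5.
S5 applies: 5 − 2 = 3.
Final offense level: 3.
Level 3 falls in the 1-5 band.
Fine table: Level 1-5 → CR 9,000–CR 16,000.

CR 9,000–CR 16,000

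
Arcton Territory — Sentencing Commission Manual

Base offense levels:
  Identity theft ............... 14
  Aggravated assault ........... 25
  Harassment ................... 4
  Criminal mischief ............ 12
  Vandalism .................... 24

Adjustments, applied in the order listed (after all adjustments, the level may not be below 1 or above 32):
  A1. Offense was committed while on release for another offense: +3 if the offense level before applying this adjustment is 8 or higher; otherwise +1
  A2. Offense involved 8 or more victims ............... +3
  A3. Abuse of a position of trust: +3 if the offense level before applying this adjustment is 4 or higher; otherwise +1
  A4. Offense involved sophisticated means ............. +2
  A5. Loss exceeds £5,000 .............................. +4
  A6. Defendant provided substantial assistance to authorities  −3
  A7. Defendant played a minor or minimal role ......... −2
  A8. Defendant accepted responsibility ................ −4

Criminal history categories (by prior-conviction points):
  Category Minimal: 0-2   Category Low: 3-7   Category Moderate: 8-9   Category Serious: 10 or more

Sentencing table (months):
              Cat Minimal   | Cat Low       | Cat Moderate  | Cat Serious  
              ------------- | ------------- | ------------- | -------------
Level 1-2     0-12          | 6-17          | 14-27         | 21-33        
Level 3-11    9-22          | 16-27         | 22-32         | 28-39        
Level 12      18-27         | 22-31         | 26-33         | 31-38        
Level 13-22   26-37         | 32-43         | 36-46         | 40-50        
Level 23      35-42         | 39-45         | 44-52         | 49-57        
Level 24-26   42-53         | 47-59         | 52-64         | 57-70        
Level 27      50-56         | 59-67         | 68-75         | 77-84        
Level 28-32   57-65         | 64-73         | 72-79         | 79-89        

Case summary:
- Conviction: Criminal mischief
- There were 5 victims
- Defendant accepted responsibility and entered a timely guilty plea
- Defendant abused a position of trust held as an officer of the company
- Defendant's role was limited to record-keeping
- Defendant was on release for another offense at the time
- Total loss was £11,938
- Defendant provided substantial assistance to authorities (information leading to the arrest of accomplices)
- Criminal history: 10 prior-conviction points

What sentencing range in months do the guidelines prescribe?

Base offense level for criminal mischief: 12.
A1 applies (level before this adjustment is 12 ≥ 8, so +3): 12 + 3 = 15.
A3 applies (level before this adjustment is 15 ≥ 4, so +3): 15 + 3 = 18.
A4 does not apply.
A5 applies: 18 + 4 = 22.
A6 applies: 22 − 3 = 19.
A7 applies: 19 − 2 = 17.
A8 applies: 17 − 4 = 13.
Final offense level: 13.
Criminal history: 10 prior points → Category Serious (10+).
Level 13 falls in the 13-22 band.
Grid: Level 13-22 × Category Serious = 40-50 months.

40-50 months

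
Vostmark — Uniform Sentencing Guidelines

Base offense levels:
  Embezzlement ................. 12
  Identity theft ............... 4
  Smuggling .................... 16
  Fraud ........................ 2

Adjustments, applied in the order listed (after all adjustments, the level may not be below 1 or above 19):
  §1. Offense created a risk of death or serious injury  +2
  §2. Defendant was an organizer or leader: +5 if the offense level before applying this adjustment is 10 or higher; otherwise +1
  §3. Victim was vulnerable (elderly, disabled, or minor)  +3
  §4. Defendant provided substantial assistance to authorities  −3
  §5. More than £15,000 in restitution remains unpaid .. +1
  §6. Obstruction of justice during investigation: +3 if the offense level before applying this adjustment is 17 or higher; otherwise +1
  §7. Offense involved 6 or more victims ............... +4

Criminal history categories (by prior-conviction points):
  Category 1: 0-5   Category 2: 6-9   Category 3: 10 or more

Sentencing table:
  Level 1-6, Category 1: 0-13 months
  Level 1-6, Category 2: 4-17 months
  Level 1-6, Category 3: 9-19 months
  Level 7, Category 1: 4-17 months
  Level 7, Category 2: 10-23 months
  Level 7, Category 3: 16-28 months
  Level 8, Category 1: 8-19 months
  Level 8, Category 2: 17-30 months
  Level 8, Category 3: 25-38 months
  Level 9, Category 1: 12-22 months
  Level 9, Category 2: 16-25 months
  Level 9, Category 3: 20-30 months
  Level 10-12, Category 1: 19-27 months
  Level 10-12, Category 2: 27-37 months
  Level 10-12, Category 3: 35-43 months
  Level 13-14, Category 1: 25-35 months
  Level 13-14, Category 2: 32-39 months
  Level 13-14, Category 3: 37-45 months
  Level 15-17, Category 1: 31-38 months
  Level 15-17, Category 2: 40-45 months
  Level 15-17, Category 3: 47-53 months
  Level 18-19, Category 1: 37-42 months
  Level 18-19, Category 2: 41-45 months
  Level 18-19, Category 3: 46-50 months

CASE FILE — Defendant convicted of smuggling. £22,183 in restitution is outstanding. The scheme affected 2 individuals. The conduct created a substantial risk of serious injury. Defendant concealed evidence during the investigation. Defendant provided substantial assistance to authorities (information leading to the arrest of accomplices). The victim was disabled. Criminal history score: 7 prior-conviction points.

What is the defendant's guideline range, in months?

41-45 months

Base offense level for smuggling: 16.
§1 applies: 16 + 2 = 18.
§2 does not apply.
§3 applies: 18 + 3 = 21.
§4 applies: 21 − 3 = 18.
§5 applies: 18 + 1 = 19.
§6 applies (level before this adjustment is 19 ≥ 17, so +3): 19 + 3 = 22.
Level 22 exceeds the maximum of 19; capped at 19.
Final offense level: 19.
Criminal history: 7 prior points → Category 2 (6-9).
Level 19 falls in the 18-19 band.
Grid: Level 18-19 × Category 2 = 41-45 months.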